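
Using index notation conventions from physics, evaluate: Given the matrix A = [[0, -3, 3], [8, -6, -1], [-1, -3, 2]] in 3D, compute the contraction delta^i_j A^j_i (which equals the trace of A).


The contraction (trace) of a rank-2 tensor is the sum of its diagonal elements.
Diagonal entries: A[1,1] = 0, A[2,2] = -6, A[3,3] = 2
Tr(A) = 0 + -6 + 2 = -4

-4


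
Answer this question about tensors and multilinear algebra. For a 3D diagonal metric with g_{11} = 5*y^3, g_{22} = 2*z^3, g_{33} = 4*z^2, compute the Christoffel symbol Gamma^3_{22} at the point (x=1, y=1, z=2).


For a diagonal metric, Gamma^k_{ij} = (1/2) g^{kk} (dg_{ik}/dx_j + dg_{jk}/dx_i - dg_{ij}/dx_k).
The metric is diagonal, so g_{ab} = 0 for a != b.
At the given point: g_{11} = 5, g_{22} = 16, g_{33} = 16
g^{33} = 1/16
dg_{23}/dx_2 = 0 (off-diagonal)
dg_{23}/dx_2 = 0 (off-diagonal)
dg_{22}/dx_3 = dg_{22}/dx_3 = 24
Numerator = 0 + 0 - 24 = -24
Gamma^3_{22} = -24 / (2 * 16) = -3/4

-3/4


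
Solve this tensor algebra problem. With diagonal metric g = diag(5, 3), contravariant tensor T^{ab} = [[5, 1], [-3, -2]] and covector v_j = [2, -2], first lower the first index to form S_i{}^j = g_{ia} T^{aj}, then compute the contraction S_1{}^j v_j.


Step 1: lower the first index. For a diagonal metric, g_{ia} T^{aj} = g_{ii} T^{ij} (no sum on i).
g_{11} = 5
S_1{}^1 = 5 * T^{11} = 5 * 5 = 25
S_1{}^2 = 5 * T^{12} = 5 * 1 = 5
Step 2: contract S_1{}^j with v_j.
S_1{}^1 * v_1 = 25 * 2 = 50
S_1{}^2 * v_2 = 5 * -2 = -10
Result = 50 + -10 = 40

40


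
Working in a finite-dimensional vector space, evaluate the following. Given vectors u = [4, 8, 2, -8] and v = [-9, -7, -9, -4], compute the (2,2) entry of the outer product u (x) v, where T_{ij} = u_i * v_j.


The outer product entry T_{ij} = u_i * v_j.
We need i=2, j=2.
u_2 = 8, v_2 = -7
T_{2,2} = 8 * -7 = -56

-56


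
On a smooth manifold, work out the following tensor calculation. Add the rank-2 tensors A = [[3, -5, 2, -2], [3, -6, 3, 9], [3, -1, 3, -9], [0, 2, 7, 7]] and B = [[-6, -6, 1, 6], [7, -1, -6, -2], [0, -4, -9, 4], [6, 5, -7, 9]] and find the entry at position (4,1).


Tensor addition is component-wise: (A + B)_{ij} = A_{ij} + B_{ij}.
A_{41} = 0
B_{41} = 6
(A + B)_{41} = 0 + 6 = 6

6


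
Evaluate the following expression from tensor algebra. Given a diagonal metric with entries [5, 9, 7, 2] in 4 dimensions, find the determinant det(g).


For a diagonal metric, the determinant is the product of diagonal entries.
Diagonal entries: 5, 9, 7, 2
det(g) = 5 * 9 * 7 * 2 = 630

630


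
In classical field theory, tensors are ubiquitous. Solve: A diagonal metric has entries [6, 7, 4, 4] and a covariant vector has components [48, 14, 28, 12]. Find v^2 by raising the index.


To raise an index with a diagonal metric: v^i = v_i / g_{ii}.
For index 2: v_2 = 14, g_{22} = 7
v^2 = 14 / 7 = 2

2


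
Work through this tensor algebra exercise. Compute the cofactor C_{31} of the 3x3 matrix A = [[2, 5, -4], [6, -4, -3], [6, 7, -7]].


To find cofactor C_{31}, delete row 3 and column 1.
The resulting 2x2 submatrix is: [[5, -4], [-4, -3]]
Minor M_{31} = 5*-3 - -4*-4
  = -15 - 16 = -31
Sign = (-1)^(3+1) = (-1)^4 = 1
Cofactor C_{31} = 1 * -31 = -31

-31


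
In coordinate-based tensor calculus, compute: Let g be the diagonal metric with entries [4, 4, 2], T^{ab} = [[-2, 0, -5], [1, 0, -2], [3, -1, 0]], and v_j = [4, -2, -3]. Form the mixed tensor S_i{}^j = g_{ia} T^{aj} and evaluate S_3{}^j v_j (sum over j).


Step 1: lower the first index. For a diagonal metric, g_{ia} T^{aj} = g_{ii} T^{ij} (no sum on i).
g_{33} = 2
S_3{}^1 = 2 * T^{31} = 2 * 3 = 6
S_3{}^2 = 2 * T^{32} = 2 * -1 = -2
S_3{}^3 = 2 * T^{33} = 2 * 0 = 0
Step 2: contract S_3{}^j with v_j.
S_3{}^1 * v_1 = 6 * 4 = 24
S_3{}^2 * v_2 = -2 * -2 = 4
S_3{}^3 * v_3 = 0 * -3 = 0
Result = 24 + 4 + 0 = 28

28


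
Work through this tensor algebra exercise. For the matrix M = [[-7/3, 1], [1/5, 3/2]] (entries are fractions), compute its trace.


The trace is the sum of diagonal entries.
Diagonal: M[1,1] = -7/3, M[2,2] = 3/2
Tr(M) = -7/3 + 3/2
Computing step by step:
After adding M[1,1]: -7/3
After adding M[2,2]: -5/6
Tr(M) = -5/6

-5/6


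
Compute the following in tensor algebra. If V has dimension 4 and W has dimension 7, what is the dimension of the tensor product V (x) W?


The dimension of a tensor product is the product of dimensions.
dim(V) = 4, dim(W) = 7
dim(V (x) W) = 4 * 7 = 28

28


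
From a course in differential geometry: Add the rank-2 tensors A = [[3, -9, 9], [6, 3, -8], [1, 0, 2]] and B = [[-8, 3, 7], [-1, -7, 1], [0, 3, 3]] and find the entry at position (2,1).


Tensor addition is component-wise: (A + B)_{ij} = A_{ij} + B_{ij}.
A_{21} = 6
B_{21} = -1
(A + B)_{21} = 6 + -1 = 5

5


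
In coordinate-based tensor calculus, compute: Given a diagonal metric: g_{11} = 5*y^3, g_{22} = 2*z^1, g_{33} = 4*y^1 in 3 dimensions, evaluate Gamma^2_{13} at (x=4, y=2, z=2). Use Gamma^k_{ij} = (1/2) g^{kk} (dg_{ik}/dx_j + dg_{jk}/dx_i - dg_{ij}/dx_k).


For a diagonal metric, Gamma^k_{ij} = (1/2) g^{kk} (dg_{ik}/dx_j + dg_{jk}/dx_i - dg_{ij}/dx_k).
The metric is diagonal, so g_{ab} = 0 for a != b.
At the given point: g_{11} = 40, g_{22} = 4, g_{33} = 8
g^{22} = 1/4
dg_{12}/dx_3 = 0 (off-diagonal)
dg_{32}/dx_1 = 0 (off-diagonal)
dg_{13}/dx_2 = 0 (off-diagonal)
Numerator = 0 + 0 - 0 = 0
Gamma^2_{13} = 0 / (2 * 4) = 0

0


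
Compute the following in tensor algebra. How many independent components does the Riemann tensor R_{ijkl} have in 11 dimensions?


The Riemann tensor in d dimensions has d^2(d^2 - 1)/12 independent components.
d = 11, so d^2 = 121
d^2 - 1 = 120
d^2(d^2 - 1) = 121 * 120 = 14520
Divide by 12: 14520 / 12 = 1210

1210


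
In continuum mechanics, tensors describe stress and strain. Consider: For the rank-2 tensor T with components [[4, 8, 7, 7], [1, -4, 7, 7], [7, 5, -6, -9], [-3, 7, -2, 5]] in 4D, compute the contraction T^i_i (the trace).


The contraction (trace) of a rank-2 tensor is the sum of its diagonal elements.
Diagonal entries: A[1,1] = 4, A[2,2] = -4, A[3,3] = -6, A[4,4] = 5
Tr(A) = 4 + -4 + -6 + 5 = -1

-1


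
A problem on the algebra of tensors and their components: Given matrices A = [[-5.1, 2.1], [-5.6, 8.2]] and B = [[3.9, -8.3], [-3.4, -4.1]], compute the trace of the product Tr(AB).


Tr(AB) = sum_i (AB)_{ii} where (AB)_{ii} = sum_k A_{ik} B_{ki}.
(AB)_{11} = -5.1*3.9 + 2.1*-3.4 = -27.03
(AB)_{22} = -5.6*-8.3 + 8.2*-4.1 = 12.86
Tr(AB) = -27.03 + 12.86 = -14.17

-14.17


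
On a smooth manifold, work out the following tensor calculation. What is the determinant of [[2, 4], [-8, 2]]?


For a 2x2 matrix [[a, b], [c, d]], det = a*d - b*c.
a = 2, b = 4, c = -8, d = 2
a*d = 2 * 2 = 4
b*c = 4 * -8 = -32
det = 4 - -32 = 36

36


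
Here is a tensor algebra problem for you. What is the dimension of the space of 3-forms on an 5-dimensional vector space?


The dimension of the space of p-forms on an n-dimensional space is C(n, p).
n = 5, p = 3
C(5, 3) = 5! / (3! * 2!) = 10

10


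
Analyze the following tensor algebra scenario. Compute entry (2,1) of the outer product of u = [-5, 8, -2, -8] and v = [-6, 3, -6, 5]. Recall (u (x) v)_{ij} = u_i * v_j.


The outer product entry T_{ij} = u_i * v_j.
We need i=2, j=1.
u_2 = 8, v_1 = -6
T_{2,1} = 8 * -6 = -48

-48


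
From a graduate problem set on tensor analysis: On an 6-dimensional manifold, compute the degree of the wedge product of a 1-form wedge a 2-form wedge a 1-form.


The degree of a wedge product is the sum of the degrees of the individual forms.
Degrees: 1, 2, 1
Total degree = 1 + 2 + 1 = 4

4


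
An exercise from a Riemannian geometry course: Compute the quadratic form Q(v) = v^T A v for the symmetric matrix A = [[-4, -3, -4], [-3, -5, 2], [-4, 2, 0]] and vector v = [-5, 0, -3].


First compute Av:
(Av)_1 = -4*-5 + -3*0 + -4*-3 = 32
(Av)_2 = -3*-5 + -5*0 + 2*-3 = 9
(Av)_3 = -4*-5 + 2*0 + 0*-3 = 20
Av = [32, 9, 20]
Then v^T (Av) = -5*32 + 0*9 + -3*20
= -160 + 0 + -60 = -220

-220


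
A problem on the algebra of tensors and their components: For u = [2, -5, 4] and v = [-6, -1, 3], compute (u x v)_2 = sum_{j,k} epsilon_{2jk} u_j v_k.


(u x v)_2 = sum_{j,k} epsilon_{2jk} u_j v_k. Only permutations of (1,2,3) contribute; the two non-zero terms are:
eps_{213} u_1 v_3 = -1 * 2 * 3 = -6
eps_{231} u_3 v_1 = 1 * 4 * -6 = -24
(u x v)_2 = -30

-30


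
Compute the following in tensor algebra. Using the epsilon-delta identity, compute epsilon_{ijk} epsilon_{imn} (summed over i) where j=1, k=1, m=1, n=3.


Using the identity: epsilon_{ijk} epsilon_{imn} = delta_{jm} delta_{kn} - delta_{jn} delta_{km}.
delta_{11} = 1
delta_{13} = 0
delta_{13} = 0
delta_{11} = 1
Result = 1 * 0 - 0 * 1 = 0 - 0 = 0

0


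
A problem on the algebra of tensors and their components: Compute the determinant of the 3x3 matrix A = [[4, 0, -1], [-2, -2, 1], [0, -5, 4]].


Expanding along the first row, det(A) = a11*M_11 - a12*M_12 + a13*M_13, where M_1j is the (1,j) minor.
Minor M_11 = -2*4 - 1*-5 = -3
Minor M_12 = -2*4 - 1*0 = -8
Minor M_13 = -2*-5 - -2*0 = 10
det = 4*(-3) - 0*(-8) + -1*(10)
    = -12 - 0 + -10
    = -22

-22


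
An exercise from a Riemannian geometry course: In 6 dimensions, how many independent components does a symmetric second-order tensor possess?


A symmetric rank-2 tensor in d dimensions has d(d+1)/2 independent components.
d = 6
d(d+1)/2 = 6 * 7 / 2 = 42 / 2 = 21

21


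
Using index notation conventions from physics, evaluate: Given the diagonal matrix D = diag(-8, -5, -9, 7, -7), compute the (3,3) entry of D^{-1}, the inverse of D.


For a diagonal matrix, the inverse has entries (D^{-1})_{ii} = 1/d_{ii}.
The diagonal entries are: d_{11} = -8, d_{22} = -5, d_{33} = -9, d_{44} = 7, d_{55} = -7
We need (D^{-1})_{33} = 1/d_{33} = 1/-9 = -1/9

-1/9


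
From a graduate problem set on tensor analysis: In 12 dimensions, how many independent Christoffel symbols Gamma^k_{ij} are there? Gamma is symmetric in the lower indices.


Christoffel symbols Gamma^k_{ij} are symmetric in i,j, so there are d * d(d+1)/2 independent symbols.
d = 12
d(d+1)/2 = 12 * 13 / 2 = 78
Total = 12 * 78 = 936

936


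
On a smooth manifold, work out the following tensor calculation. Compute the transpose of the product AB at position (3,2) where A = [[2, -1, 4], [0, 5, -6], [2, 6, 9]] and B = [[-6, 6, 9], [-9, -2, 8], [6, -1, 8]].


(AB)^T_{ij} = (AB)_{ji} = sum_k A_{jk} B_{ki}.
For i=3, j=2 we need (AB)_{23}:
A_{21} * B_{13} = 0 * 9 = 0
A_{22} * B_{23} = 5 * 8 = 40
A_{23} * B_{33} = -6 * 8 = -48
Sum = 0 + 40 + -48 = -8

-8


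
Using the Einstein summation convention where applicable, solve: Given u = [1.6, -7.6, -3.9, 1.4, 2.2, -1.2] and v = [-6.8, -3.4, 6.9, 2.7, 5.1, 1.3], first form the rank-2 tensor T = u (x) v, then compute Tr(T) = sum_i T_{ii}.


The outer product gives T_{ij} = u_i v_j.
The trace (contraction) is Tr(T) = sum_i T_{ii} = sum_i u_i v_i.
Diagonal entries:
T_{11} = u_1 * v_1 = 1.6 * -6.8 = -10.88
T_{22} = u_2 * v_2 = -7.6 * -3.4 = 25.84
T_{33} = u_3 * v_3 = -3.9 * 6.9 = -26.91
T_{44} = u_4 * v_4 = 1.4 * 2.7 = 3.78
T_{55} = u_5 * v_5 = 2.2 * 5.1 = 11.22
T_{66} = u_6 * v_6 = -1.2 * 1.3 = -1.56
Tr(T) = -10.88 + 25.84 + -26.91 + 3.78 + 11.22 + -1.56 = 1.49

1.49


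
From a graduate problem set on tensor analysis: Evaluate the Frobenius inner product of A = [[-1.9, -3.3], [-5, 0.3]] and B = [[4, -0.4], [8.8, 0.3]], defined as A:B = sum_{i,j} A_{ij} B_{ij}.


A:B = sum over all i,j of A_{ij} * B_{ij}.
Row 1: -1.9*4=-7.6, -3.3*-0.4=1.32 => row sum = -6.28
Row 2: -5*8.8=-44, 0.3*0.3=0.09 => row sum = -43.91
Total = -6.28 + -43.91 = -50.19

-50.19


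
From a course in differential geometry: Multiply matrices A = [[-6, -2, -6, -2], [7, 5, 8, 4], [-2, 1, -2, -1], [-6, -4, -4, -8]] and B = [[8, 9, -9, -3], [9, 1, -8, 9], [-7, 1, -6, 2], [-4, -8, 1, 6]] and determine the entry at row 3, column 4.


(AB)_{ij} = sum_k A_{ik} B_{kj}.
For i=3, j=4:
A_{31} * B_{14} = -2 * -3 = 6
A_{32} * B_{24} = 1 * 9 = 9
A_{33} * B_{34} = -2 * 2 = -4
A_{34} * B_{44} = -1 * 6 = -6
Sum = 6 + 9 + -4 + -6 = 5

5


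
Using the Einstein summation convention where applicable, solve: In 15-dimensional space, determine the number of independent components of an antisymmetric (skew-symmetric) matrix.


An antisymmetric rank-2 tensor satisfies A_{ij} = -A_{ji}, so diagonal entries are zero.
The independent components are the upper-triangular entries: C(n, 2) = n(n-1)/2.
n = 15
C(15, 2) = 15 * 14 / 2 = 210 / 2 = 105

105


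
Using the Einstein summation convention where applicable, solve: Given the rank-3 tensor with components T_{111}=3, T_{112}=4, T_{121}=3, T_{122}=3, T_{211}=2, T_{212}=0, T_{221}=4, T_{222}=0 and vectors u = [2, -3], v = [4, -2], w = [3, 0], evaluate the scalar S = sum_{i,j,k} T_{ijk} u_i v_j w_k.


S = sum over i,j,k of T_{ijk} u_i v_j w_k. Expanding all 8 terms:
T_{111}*u_1*v_1*w_1 = 3*2*4*3 = 72  (running total: 72)
T_{112}*u_1*v_1*w_2 = 4*2*4*0 = 0  (running total: 72)
T_{121}*u_1*v_2*w_1 = 3*2*-2*3 = -36  (running total: 36)
T_{122}*u_1*v_2*w_2 = 3*2*-2*0 = 0  (running total: 36)
T_{211}*u_2*v_1*w_1 = 2*-3*4*3 = -72  (running total: -36)
T_{212}*u_2*v_1*w_2 = 0*-3*4*0 = 0  (running total: -36)
T_{221}*u_2*v_2*w_1 = 4*-3*-2*3 = 72  (running total: 36)
T_{222}*u_2*v_2*w_2 = 0*-3*-2*0 = 0  (running total: 36)
S = 36

36


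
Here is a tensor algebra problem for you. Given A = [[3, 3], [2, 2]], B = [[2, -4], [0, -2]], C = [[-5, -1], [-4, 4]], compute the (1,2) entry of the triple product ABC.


(ABC)_{12} = sum_m (AB)_{1m} C_{m2}. First compute row 1 of AB.
(AB)_{11} = 3*2 + 3*0 = 6
(AB)_{12} = 3*-4 + 3*-2 = -18
Now contract with column 2 of C:
(AB)_{11} * C_{12} = 6 * -1 = -6
(AB)_{12} * C_{22} = -18 * 4 = -72
(ABC)_{12} = -6 + -72 = -78

-78


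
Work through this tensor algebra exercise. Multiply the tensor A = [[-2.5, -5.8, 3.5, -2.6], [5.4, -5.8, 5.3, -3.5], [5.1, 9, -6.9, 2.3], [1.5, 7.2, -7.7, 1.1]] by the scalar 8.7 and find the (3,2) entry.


Scalar multiplication: (cA)_{ij} = c * A_{ij}.
c = 8.7
A_{32} = 9
(cA)_{32} = 8.7 * 9 = 78.3

78.3


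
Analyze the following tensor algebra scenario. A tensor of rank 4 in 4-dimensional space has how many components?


The number of components of a rank-r tensor in d dimensions is d^r.
Here d = 4 and r = 4.
4^4 = 256

256


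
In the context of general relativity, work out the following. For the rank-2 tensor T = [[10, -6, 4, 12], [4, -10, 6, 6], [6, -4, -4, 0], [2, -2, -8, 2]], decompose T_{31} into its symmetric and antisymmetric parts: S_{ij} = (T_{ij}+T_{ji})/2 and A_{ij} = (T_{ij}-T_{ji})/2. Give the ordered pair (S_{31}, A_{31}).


T_{31} = 6
T_{13} = 4
S_{31} = (6 + 4)/2 = 10/2 = 5
A_{31} = (6 - 4)/2 = 2/2 = 1
Check: S + A = 5 + 1 = 6 = T_{31}.

(5, 1)


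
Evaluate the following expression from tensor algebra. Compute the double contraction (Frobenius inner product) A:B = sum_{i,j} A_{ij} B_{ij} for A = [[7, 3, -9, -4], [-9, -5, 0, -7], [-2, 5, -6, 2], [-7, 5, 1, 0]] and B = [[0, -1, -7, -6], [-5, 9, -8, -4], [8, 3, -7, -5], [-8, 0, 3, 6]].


A:B = sum over all i,j of A_{ij} * B_{ij}.
Row 1: 7*0=0, 3*-1=-3, -9*-7=63, -4*-6=24 => row sum = 84
Row 2: -9*-5=45, -5*9=-45, 0*-8=0, -7*-4=28 => row sum = 28
Row 3: -2*8=-16, 5*3=15, -6*-7=42, 2*-5=-10 => row sum = 31
Row 4: -7*-8=56, 5*0=0, 1*3=3, 0*6=0 => row sum = 59
Total = 84 + 28 + 31 + 59 = 202

202


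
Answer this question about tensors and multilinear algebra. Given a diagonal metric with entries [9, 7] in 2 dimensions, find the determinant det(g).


For a diagonal metric, the determinant is the product of diagonal entries.
Diagonal entries: 9, 7
det(g) = 9 * 7 = 63

63


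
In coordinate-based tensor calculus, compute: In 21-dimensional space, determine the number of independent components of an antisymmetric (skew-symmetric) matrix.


An antisymmetric rank-2 tensor satisfies A_{ij} = -A_{ji}, so diagonal entries are zero.
The independent components are the upper-triangular entries: C(n, 2) = n(n-1)/2.
n = 21
C(21, 2) = 21 * 20 / 2 = 420 / 2 = 210

210


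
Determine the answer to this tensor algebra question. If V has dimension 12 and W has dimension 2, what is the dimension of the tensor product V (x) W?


The dimension of a tensor product is the product of dimensions.
dim(V) = 12, dim(W) = 2
dim(V (x) W) = 12 * 2 = 24

24


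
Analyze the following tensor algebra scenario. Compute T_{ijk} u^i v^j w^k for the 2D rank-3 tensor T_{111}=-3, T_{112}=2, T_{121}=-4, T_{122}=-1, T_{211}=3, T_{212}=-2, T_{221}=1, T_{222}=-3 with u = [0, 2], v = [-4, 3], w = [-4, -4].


S = sum over i,j,k of T_{ijk} u_i v_j w_k. Expanding all 8 terms:
T_{111}*u_1*v_1*w_1 = -3*0*-4*-4 = 0  (running total: 0)
T_{112}*u_1*v_1*w_2 = 2*0*-4*-4 = 0  (running total: 0)
T_{121}*u_1*v_2*w_1 = -4*0*3*-4 = 0  (running total: 0)
T_{122}*u_1*v_2*w_2 = -1*0*3*-4 = 0  (running total: 0)
T_{211}*u_2*v_1*w_1 = 3*2*-4*-4 = 96  (running total: 96)
T_{212}*u_2*v_1*w_2 = -2*2*-4*-4 = -64  (running total: 32)
T_{221}*u_2*v_2*w_1 = 1*2*3*-4 = -24  (running total: 8)
T_{222}*u_2*v_2*w_2 = -3*2*3*-4 = 72  (running total: 80)
S = 80

80


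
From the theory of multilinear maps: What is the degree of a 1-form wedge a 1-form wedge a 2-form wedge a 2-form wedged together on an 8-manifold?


The degree of a wedge product is the sum of the degrees of the individual forms.
Degrees: 1, 1, 2, 2
Total degree = 1 + 1 + 2 + 2 = 6

6


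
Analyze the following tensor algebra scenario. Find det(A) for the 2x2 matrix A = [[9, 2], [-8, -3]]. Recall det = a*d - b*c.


For a 2x2 matrix [[a, b], [c, d]], det = a*d - b*c.
a = 9, b = 2, c = -8, d = -3
a*d = 9 * -3 = -27
b*c = 2 * -8 = -16
det = -27 - -16 = -11

-11


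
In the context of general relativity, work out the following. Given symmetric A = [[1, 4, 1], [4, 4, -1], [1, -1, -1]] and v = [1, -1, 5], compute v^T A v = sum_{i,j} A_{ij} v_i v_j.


First compute Av:
(Av)_1 = 1*1 + 4*-1 + 1*5 = 2
(Av)_2 = 4*1 + 4*-1 + -1*5 = -5
(Av)_3 = 1*1 + -1*-1 + -1*5 = -3
Av = [2, -5, -3]
Then v^T (Av) = 1*2 + -1*-5 + 5*-3
= 2 + 5 + -15 = -8

-8


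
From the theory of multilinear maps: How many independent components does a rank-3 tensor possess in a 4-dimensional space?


The number of components of a rank-r tensor in d dimensions is d^r.
Here d = 4 and r = 3.
4^3 = 64

64


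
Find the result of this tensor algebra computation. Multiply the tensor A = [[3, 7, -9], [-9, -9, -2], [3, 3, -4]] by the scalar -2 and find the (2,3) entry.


Scalar multiplication: (cA)_{ij} = c * A_{ij}.
c = -2
A_{23} = -2
(cA)_{23} = -2 * -2 = 4

4


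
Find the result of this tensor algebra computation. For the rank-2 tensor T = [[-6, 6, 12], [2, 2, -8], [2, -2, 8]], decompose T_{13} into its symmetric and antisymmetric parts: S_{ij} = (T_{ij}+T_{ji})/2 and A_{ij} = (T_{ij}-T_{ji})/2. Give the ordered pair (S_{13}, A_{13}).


T_{13} = 12
T_{31} = 2
S_{13} = (12 + 2)/2 = 14/2 = 7
A_{13} = (12 - 2)/2 = 10/2 = 5
Check: S + A = 7 + 5 = 12 = T_{13}.

(7, 5)


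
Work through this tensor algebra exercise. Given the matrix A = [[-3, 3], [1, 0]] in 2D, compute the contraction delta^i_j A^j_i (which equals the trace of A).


The contraction (trace) of a rank-2 tensor is the sum of its diagonal elements.
Diagonal entries: A[1,1] = -3, A[2,2] = 0
Tr(A) = -3 + 0 = -3

-3


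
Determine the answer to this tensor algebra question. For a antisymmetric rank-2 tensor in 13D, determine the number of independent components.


A antisymmetric rank-2 tensor in d dimensions has d(d-1)/2 independent components.
d = 13
d(d-1)/2 = 13 * 12 / 2 = 156 / 2 = 78

78


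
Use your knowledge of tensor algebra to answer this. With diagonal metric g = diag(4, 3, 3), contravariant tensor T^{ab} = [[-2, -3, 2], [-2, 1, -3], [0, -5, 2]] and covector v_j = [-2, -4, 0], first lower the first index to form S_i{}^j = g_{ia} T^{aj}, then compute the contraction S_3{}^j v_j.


Step 1: lower the first index. For a diagonal metric, g_{ia} T^{aj} = g_{ii} T^{ij} (no sum on i).
g_{33} = 3
S_3{}^1 = 3 * T^{31} = 3 * 0 = 0
S_3{}^2 = 3 * T^{32} = 3 * -5 = -15
S_3{}^3 = 3 * T^{33} = 3 * 2 = 6
Step 2: contract S_3{}^j with v_j.
S_3{}^1 * v_1 = 0 * -2 = 0
S_3{}^2 * v_2 = -15 * -4 = 60
S_3{}^3 * v_3 = 6 * 0 = 0
Result = 0 + 60 + 0 = 60

60


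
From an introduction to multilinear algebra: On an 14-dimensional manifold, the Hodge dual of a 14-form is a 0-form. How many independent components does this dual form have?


The Hodge dual of a p-form on an n-dimensional manifold is an (n-p)-form.
n = 14, p = 14, so dual degree = 14 - 14 = 0
The number of components is C(n, n-p) = C(14, 0) = 1

1


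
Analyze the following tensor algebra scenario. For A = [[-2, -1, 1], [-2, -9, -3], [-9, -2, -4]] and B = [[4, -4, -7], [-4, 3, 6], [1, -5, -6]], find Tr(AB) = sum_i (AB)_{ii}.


Tr(AB) = sum_i (AB)_{ii} where (AB)_{ii} = sum_k A_{ik} B_{ki}.
(AB)_{11} = -2*4 + -1*-4 + 1*1 = -3
(AB)_{22} = -2*-4 + -9*3 + -3*-5 = -4
(AB)_{33} = -9*-7 + -2*6 + -4*-6 = 75
Tr(AB) = -3 + -4 + 75 = 68

68


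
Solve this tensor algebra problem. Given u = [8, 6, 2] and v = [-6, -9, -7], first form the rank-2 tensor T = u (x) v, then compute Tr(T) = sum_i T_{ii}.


The outer product gives T_{ij} = u_i v_j.
The trace (contraction) is Tr(T) = sum_i T_{ii} = sum_i u_i v_i.
Diagonal entries:
T_{11} = u_1 * v_1 = 8 * -6 = -48
T_{22} = u_2 * v_2 = 6 * -9 = -54
T_{33} = u_3 * v_3 = 2 * -7 = -14
Tr(T) = -48 + -54 + -14 = -116

-116


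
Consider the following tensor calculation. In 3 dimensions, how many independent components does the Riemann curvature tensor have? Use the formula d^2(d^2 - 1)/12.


The Riemann tensor in d dimensions has d^2(d^2 - 1)/12 independent components.
d = 3, so d^2 = 9
d^2 - 1 = 8
d^2(d^2 - 1) = 9 * 8 = 72
Divide by 12: 72 / 12 = 6

6


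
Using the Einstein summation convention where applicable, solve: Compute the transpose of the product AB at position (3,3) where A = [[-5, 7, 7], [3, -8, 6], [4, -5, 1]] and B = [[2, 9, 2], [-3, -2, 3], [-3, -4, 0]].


(AB)^T_{ij} = (AB)_{ji} = sum_k A_{jk} B_{ki}.
For i=3, j=3 we need (AB)_{33}:
A_{31} * B_{13} = 4 * 2 = 8
A_{32} * B_{23} = -5 * 3 = -15
A_{33} * B_{33} = 1 * 0 = 0
Sum = 8 + -15 + 0 = -7

-7


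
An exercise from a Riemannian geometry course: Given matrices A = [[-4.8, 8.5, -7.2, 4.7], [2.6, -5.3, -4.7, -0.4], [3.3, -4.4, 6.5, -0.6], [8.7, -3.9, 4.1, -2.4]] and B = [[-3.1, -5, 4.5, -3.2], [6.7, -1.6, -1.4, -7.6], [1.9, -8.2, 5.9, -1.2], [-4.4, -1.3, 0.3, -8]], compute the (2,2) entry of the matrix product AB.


(AB)_{ij} = sum_k A_{ik} B_{kj}.
For i=2, j=2:
A_{21} * B_{12} = 2.6 * -5 = -13
A_{22} * B_{22} = -5.3 * -1.6 = 8.48
A_{23} * B_{32} = -4.7 * -8.2 = 38.54
A_{24} * B_{42} = -0.4 * -1.3 = 0.52
Sum = -13 + 8.48 + 38.54 + 0.52 = 34.54

34.54


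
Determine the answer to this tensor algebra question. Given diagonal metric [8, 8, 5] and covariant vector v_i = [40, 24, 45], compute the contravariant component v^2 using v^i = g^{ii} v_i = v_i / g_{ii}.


To raise an index with a diagonal metric: v^i = v_i / g_{ii}.
For index 2: v_2 = 24, g_{22} = 8
v^2 = 24 / 8 = 3

3


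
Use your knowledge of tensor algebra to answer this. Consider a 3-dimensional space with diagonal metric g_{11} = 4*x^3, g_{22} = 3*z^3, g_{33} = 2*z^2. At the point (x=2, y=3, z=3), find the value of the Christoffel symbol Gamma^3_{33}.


For a diagonal metric, Gamma^k_{ij} = (1/2) g^{kk} (dg_{ik}/dx_j + dg_{jk}/dx_i - dg_{ij}/dx_k).
The metric is diagonal, so g_{ab} = 0 for a != b.
At the given point: g_{11} = 32, g_{22} = 81, g_{33} = 18
g^{33} = 1/18
dg_{33}/dx_3 = dg_{33}/dx_3 = 12
dg_{33}/dx_3 = dg_{33}/dx_3 = 12
dg_{33}/dx_3 = dg_{33}/dx_3 = 12
Numerator = 12 + 12 - 12 = 12
Gamma^3_{33} = 12 / (2 * 18) = 1/3

1/3


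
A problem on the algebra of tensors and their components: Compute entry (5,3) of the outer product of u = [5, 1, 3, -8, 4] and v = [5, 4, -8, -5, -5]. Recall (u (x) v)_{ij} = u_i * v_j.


The outer product entry T_{ij} = u_i * v_j.
We need i=5, j=3.
u_5 = 4, v_3 = -8
T_{5,3} = 4 * -8 = -32

-32


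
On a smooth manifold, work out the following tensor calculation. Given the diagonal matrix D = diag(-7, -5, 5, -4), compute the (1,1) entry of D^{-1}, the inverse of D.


For a diagonal matrix, the inverse has entries (D^{-1})_{ii} = 1/d_{ii}.
The diagonal entries are: d_{11} = -7, d_{22} = -5, d_{33} = 5, d_{44} = -4
We need (D^{-1})_{11} = 1/d_{11} = 1/-7 = -1/7

-1/7


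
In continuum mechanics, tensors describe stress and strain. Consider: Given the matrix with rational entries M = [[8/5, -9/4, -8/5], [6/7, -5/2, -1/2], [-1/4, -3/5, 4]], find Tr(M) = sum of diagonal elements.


The trace is the sum of diagonal entries.
Diagonal: M[1,1] = 8/5, M[2,2] = -5/2, M[3,3] = 4
Tr(M) = 8/5 + -5/2 + 4
Computing step by step:
After adding M[1,1]: 8/5
After adding M[2,2]: -9/10
After adding M[3,3]: 31/10
Tr(M) = 31/10

31/10


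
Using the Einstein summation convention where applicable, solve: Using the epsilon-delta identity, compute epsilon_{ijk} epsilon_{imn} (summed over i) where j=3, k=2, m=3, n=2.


Using the identity: epsilon_{ijk} epsilon_{imn} = delta_{jm} delta_{kn} - delta_{jn} delta_{km}.
delta_{33} = 1
delta_{22} = 1
delta_{32} = 0
delta_{23} = 0
Result = 1 * 1 - 0 * 0 = 1 - 0 = 1

1


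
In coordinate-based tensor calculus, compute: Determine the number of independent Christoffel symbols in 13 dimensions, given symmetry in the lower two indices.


Christoffel symbols Gamma^k_{ij} are symmetric in i,j, so there are d * d(d+1)/2 independent symbols.
d = 13
d(d+1)/2 = 13 * 14 / 2 = 91
Total = 13 * 91 = 1183

1183


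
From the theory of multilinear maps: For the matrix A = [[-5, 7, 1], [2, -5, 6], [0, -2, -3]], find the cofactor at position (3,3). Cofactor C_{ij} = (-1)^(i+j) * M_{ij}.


To find cofactor C_{33}, delete row 3 and column 3.
The resulting 2x2 submatrix is: [[-5, 7], [2, -5]]
Minor M_{33} = -5*-5 - 7*2
  = 25 - 14 = 11
Sign = (-1)^(3+3) = (-1)^6 = 1
Cofactor C_{33} = 1 * 11 = 11

11


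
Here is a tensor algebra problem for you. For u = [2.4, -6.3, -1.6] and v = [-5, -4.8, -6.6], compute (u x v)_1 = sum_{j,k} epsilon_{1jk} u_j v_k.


(u x v)_1 = sum_{j,k} epsilon_{1jk} u_j v_k. Only permutations of (1,2,3) contribute; the two non-zero terms are:
eps_{123} u_2 v_3 = 1 * -6.3 * -6.6 = 41.58
eps_{132} u_3 v_2 = -1 * -1.6 * -4.8 = -7.68
(u x v)_1 = 33.9

33.9


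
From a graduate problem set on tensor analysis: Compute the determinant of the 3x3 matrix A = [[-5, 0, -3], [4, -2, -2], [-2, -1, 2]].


Expanding along the first row, det(A) = a11*M_11 - a12*M_12 + a13*M_13, where M_1j is the (1,j) minor.
Minor M_11 = -2*2 - -2*-1 = -6
Minor M_12 = 4*2 - -2*-2 = 4
Minor M_13 = 4*-1 - -2*-2 = -8
det = -5*(-6) - 0*(4) + -3*(-8)
    = 30 - 0 + 24
    = 54

54


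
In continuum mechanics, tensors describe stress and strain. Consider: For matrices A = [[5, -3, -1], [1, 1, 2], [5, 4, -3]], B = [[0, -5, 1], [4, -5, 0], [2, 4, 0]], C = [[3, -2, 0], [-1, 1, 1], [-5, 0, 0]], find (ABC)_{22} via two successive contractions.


(ABC)_{22} = sum_m (AB)_{2m} C_{m2}. First compute row 2 of AB.
(AB)_{21} = 1*0 + 1*4 + 2*2 = 8
(AB)_{22} = 1*-5 + 1*-5 + 2*4 = -2
(AB)_{23} = 1*1 + 1*0 + 2*0 = 1
Now contract with column 2 of C:
(AB)_{21} * C_{12} = 8 * -2 = -16
(AB)_{22} * C_{22} = -2 * 1 = -2
(AB)_{23} * C_{32} = 1 * 0 = 0
(ABC)_{22} = -16 + -2 + 0 = -18

-18


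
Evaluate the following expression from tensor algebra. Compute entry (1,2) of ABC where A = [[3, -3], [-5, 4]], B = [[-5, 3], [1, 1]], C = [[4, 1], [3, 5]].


(ABC)_{12} = sum_m (AB)_{1m} C_{m2}. First compute row 1 of AB.
(AB)_{11} = 3*-5 + -3*1 = -18
(AB)_{12} = 3*3 + -3*1 = 6
Now contract with column 2 of C:
(AB)_{11} * C_{12} = -18 * 1 = -18
(AB)_{12} * C_{22} = 6 * 5 = 30
(ABC)_{12} = -18 + 30 = 12

12


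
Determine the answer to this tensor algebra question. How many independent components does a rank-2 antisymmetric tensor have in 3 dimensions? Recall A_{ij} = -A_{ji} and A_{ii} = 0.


An antisymmetric rank-2 tensor satisfies A_{ij} = -A_{ji}, so diagonal entries are zero.
The independent components are the upper-triangular entries: C(n, 2) = n(n-1)/2.
n = 3
C(3, 2) = 3 * 2 / 2 = 6 / 2 = 3

3


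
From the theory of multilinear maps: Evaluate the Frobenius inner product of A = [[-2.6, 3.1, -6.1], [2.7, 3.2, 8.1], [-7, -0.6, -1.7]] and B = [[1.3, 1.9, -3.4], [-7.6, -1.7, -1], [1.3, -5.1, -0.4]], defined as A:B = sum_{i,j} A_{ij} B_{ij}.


A:B = sum over all i,j of A_{ij} * B_{ij}.
Row 1: -2.6*1.3=-3.38, 3.1*1.9=5.89, -6.1*-3.4=20.74 => row sum = 23.25
Row 2: 2.7*-7.6=-20.52, 3.2*-1.7=-5.44, 8.1*-1=-8.1 => row sum = -34.06
Row 3: -7*1.3=-9.1, -0.6*-5.1=3.06, -1.7*-0.4=0.68 => row sum = -5.36
Total = 23.25 + -34.06 + -5.36 = -16.17

-16.17


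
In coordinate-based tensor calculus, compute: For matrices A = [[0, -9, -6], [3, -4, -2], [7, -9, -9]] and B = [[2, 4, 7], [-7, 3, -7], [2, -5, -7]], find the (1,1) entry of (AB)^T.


(AB)^T_{ij} = (AB)_{ji} = sum_k A_{jk} B_{ki}.
For i=1, j=1 we need (AB)_{11}:
A_{11} * B_{11} = 0 * 2 = 0
A_{12} * B_{21} = -9 * -7 = 63
A_{13} * B_{31} = -6 * 2 = -12
Sum = 0 + 63 + -12 = 51

51


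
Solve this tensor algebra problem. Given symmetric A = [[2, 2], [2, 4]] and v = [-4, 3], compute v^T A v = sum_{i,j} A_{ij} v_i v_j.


First compute Av:
(Av)_1 = 2*-4 + 2*3 = -2
(Av)_2 = 2*-4 + 4*3 = 4
Av = [-2, 4]
Then v^T (Av) = -4*-2 + 3*4
= 8 + 12 = 20

20


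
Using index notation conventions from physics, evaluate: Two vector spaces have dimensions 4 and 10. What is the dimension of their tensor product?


The dimension of a tensor product is the product of dimensions.
dim(V) = 4, dim(W) = 10
dim(V (x) W) = 4 * 10 = 40

40


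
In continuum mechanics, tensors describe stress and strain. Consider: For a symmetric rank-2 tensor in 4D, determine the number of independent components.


A symmetric rank-2 tensor in d dimensions has d(d+1)/2 independent components.
d = 4
d(d+1)/2 = 4 * 5 / 2 = 20 / 2 = 10

10


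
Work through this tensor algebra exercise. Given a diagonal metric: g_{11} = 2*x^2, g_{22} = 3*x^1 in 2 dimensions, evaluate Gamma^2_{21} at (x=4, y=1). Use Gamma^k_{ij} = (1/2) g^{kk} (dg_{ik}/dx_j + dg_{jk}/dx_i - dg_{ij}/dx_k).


For a diagonal metric, Gamma^k_{ij} = (1/2) g^{kk} (dg_{ik}/dx_j + dg_{jk}/dx_i - dg_{ij}/dx_k).
The metric is diagonal, so g_{ab} = 0 for a != b.
At the given point: g_{11} = 32, g_{22} = 12
g^{22} = 1/12
dg_{22}/dx_1 = dg_{22}/dx_1 = 3
dg_{12}/dx_2 = 0 (off-diagonal)
dg_{21}/dx_2 = 0 (off-diagonal)
Numerator = 3 + 0 - 0 = 3
Gamma^2_{21} = 3 / (2 * 12) = 1/8

1/8


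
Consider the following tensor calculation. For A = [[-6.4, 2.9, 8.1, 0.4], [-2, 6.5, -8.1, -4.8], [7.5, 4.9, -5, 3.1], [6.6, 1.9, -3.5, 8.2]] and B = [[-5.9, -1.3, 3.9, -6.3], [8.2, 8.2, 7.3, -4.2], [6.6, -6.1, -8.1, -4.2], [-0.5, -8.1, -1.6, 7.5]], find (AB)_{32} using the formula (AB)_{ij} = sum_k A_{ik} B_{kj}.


(AB)_{ij} = sum_k A_{ik} B_{kj}.
For i=3, j=2:
A_{31} * B_{12} = 7.5 * -1.3 = -9.75
A_{32} * B_{22} = 4.9 * 8.2 = 40.18
A_{33} * B_{32} = -5 * -6.1 = 30.5
A_{34} * B_{42} = 3.1 * -8.1 = -25.11
Sum = -9.75 + 40.18 + 30.5 + -25.11 = 35.82

35.82


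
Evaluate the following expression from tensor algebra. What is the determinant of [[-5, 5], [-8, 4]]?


For a 2x2 matrix [[a, b], [c, d]], det = a*d - b*c.
a = -5, b = 5, c = -8, d = 4
a*d = -5 * 4 = -20
b*c = 5 * -8 = -40
det = -20 - -40 = 20

20


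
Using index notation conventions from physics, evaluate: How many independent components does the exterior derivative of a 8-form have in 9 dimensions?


The exterior derivative of a p-form is a (p+1)-form.
Its number of independent components is C(n, p+1).
n = 9, p+1 = 9
C(9, 9) = 1

1


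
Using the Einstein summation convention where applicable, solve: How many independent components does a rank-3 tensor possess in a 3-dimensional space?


The number of components of a rank-r tensor in d dimensions is d^r.
Here d = 3 and r = 3.
3^3 = 27

27


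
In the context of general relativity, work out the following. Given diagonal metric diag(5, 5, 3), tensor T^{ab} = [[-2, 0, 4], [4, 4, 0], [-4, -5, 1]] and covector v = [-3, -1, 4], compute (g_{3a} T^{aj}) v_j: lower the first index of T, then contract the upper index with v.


Step 1: lower the first index. For a diagonal metric, g_{ia} T^{aj} = g_{ii} T^{ij} (no sum on i).
g_{33} = 3
S_3{}^1 = 3 * T^{31} = 3 * -4 = -12
S_3{}^2 = 3 * T^{32} = 3 * -5 = -15
S_3{}^3 = 3 * T^{33} = 3 * 1 = 3
Step 2: contract S_3{}^j with v_j.
S_3{}^1 * v_1 = -12 * -3 = 36
S_3{}^2 * v_2 = -15 * -1 = 15
S_3{}^3 * v_3 = 3 * 4 = 12
Result = 36 + 15 + 12 = 63

63


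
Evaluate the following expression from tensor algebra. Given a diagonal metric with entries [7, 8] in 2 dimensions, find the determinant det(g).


For a diagonal metric, the determinant is the product of diagonal entries.
Diagonal entries: 7, 8
det(g) = 7 * 8 = 56

56


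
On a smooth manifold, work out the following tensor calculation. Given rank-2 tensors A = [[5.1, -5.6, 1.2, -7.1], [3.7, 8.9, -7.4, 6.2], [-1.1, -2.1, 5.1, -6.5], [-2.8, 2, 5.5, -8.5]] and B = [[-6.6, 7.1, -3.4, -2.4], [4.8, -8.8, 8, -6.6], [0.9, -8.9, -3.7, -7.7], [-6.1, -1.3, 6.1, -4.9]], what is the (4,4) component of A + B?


Tensor addition is component-wise: (A + B)_{ij} = A_{ij} + B_{ij}.
A_{44} = -8.5
B_{44} = -4.9
(A + B)_{44} = -8.5 + -4.9 = -13.4

-13.4


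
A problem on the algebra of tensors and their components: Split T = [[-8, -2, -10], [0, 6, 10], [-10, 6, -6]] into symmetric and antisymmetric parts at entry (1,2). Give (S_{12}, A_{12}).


T_{12} = -2
T_{21} = 0
S_{12} = (-2 + 0)/2 = -2/2 = -1
A_{12} = (-2 - 0)/2 = -2/2 = -1
Check: S + A = -1 + -1 = -2 = T_{12}.

(-1, -1)


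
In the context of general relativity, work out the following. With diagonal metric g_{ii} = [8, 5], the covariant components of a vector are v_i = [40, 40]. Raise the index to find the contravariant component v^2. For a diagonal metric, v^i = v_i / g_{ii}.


To raise an index with a diagonal metric: v^i = v_i / g_{ii}.
For index 2: v_2 = 40, g_{22} = 5
v^2 = 40 / 5 = 8

8


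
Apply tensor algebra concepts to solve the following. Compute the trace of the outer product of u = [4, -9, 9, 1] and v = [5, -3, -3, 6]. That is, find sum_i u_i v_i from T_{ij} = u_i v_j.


The outer product gives T_{ij} = u_i v_j.
The trace (contraction) is Tr(T) = sum_i T_{ii} = sum_i u_i v_i.
Diagonal entries:
T_{11} = u_1 * v_1 = 4 * 5 = 20
T_{22} = u_2 * v_2 = -9 * -3 = 27
T_{33} = u_3 * v_3 = 9 * -3 = -27
T_{44} = u_4 * v_4 = 1 * 6 = 6
Tr(T) = 20 + 27 + -27 + 6 = 26

26


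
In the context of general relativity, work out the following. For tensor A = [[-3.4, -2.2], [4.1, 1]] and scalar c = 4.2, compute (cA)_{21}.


Scalar multiplication: (cA)_{ij} = c * A_{ij}.
c = 4.2
A_{21} = 4.1
(cA)_{21} = 4.2 * 4.1 = 17.22

17.22


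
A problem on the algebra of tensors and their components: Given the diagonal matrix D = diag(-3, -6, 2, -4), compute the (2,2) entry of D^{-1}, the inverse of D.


For a diagonal matrix, the inverse has entries (D^{-1})_{ii} = 1/d_{ii}.
The diagonal entries are: d_{11} = -3, d_{22} = -6, d_{33} = 2, d_{44} = -4
We need (D^{-1})_{22} = 1/d_{22} = 1/-6 = -1/6

-1/6


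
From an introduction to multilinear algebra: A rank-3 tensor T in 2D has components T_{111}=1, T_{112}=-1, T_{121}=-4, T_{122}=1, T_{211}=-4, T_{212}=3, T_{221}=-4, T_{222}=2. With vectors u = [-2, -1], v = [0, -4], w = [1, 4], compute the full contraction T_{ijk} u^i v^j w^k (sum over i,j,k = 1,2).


S = sum over i,j,k of T_{ijk} u_i v_j w_k. Expanding all 8 terms:
T_{111}*u_1*v_1*w_1 = 1*-2*0*1 = 0  (running total: 0)
T_{112}*u_1*v_1*w_2 = -1*-2*0*4 = 0  (running total: 0)
T_{121}*u_1*v_2*w_1 = -4*-2*-4*1 = -32  (running total: -32)
T_{122}*u_1*v_2*w_2 = 1*-2*-4*4 = 32  (running total: 0)
T_{211}*u_2*v_1*w_1 = -4*-1*0*1 = 0  (running total: 0)
T_{212}*u_2*v_1*w_2 = 3*-1*0*4 = 0  (running total: 0)
T_{221}*u_2*v_2*w_1 = -4*-1*-4*1 = -16  (running total: -16)
T_{222}*u_2*v_2*w_2 = 2*-1*-4*4 = 32  (running total: 16)
S = 16

16


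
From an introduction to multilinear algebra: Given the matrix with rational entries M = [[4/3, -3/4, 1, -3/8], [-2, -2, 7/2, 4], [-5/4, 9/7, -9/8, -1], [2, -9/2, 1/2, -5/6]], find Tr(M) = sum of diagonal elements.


The trace is the sum of diagonal entries.
Diagonal: M[1,1] = 4/3, M[2,2] = -2, M[3,3] = -9/8, M[4,4] = -5/6
Tr(M) = 4/3 + -2 + -9/8 + -5/6
Computing step by step:
After adding M[1,1]: 4/3
After adding M[2,2]: -2/3
After adding M[3,3]: -43/24
After adding M[4,4]: -21/8
Tr(M) = -21/8

-21/8


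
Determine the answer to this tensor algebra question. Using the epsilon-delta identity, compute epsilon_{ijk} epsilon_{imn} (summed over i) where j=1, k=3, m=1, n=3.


Using the identity: epsilon_{ijk} epsilon_{imn} = delta_{jm} delta_{kn} - delta_{jn} delta_{km}.
delta_{11} = 1
delta_{33} = 1
delta_{13} = 0
delta_{31} = 0
Result = 1 * 1 - 0 * 0 = 1 - 0 = 1

1


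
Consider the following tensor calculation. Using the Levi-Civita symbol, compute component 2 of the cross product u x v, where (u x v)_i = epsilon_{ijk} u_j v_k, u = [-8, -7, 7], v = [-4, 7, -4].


(u x v)_2 = sum_{j,k} epsilon_{2jk} u_j v_k. Only permutations of (1,2,3) contribute; the two non-zero terms are:
eps_{213} u_1 v_3 = -1 * -8 * -4 = -32
eps_{231} u_3 v_1 = 1 * 7 * -4 = -28
(u x v)_2 = -60

-60


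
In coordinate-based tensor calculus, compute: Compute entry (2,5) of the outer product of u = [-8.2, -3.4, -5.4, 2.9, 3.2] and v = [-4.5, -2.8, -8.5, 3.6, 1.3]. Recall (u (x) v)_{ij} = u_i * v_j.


The outer product entry T_{ij} = u_i * v_j.
We need i=2, j=5.
u_2 = -3.4, v_5 = 1.3
T_{2,5} = -3.4 * 1.3 = -4.42

-4.42


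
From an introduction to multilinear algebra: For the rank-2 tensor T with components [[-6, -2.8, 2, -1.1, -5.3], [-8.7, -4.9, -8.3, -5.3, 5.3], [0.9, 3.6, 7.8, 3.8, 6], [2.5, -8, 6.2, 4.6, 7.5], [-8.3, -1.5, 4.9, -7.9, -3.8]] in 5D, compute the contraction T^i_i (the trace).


The contraction (trace) of a rank-2 tensor is the sum of its diagonal elements.
Diagonal entries: A[1,1] = -6, A[2,2] = -4.9, A[3,3] = 7.8, A[4,4] = 4.6, A[5,5] = -3.8
Tr(A) = -6 + -4.9 + 7.8 + 4.6 + -3.8 = -2.3

-2.3


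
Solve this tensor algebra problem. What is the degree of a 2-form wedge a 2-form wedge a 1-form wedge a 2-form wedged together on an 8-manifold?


The degree of a wedge product is the sum of the degrees of the individual forms.
Degrees: 2, 2, 1, 2
Total degree = 2 + 2 + 1 + 2 = 7

7


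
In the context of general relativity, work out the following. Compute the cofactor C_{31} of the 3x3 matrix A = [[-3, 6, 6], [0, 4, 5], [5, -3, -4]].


To find cofactor C_{31}, delete row 3 and column 1.
The resulting 2x2 submatrix is: [[6, 6], [4, 5]]
Minor M_{31} = 6*5 - 6*4
  = 30 - 24 = 6
Sign = (-1)^(3+1) = (-1)^4 = 1
Cofactor C_{31} = 1 * 6 = 6

6


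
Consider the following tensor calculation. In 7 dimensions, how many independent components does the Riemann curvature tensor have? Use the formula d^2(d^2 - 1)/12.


The Riemann tensor in d dimensions has d^2(d^2 - 1)/12 independent components.
d = 7, so d^2 = 49
d^2 - 1 = 48
d^2(d^2 - 1) = 49 * 48 = 2352
Divide by 12: 2352 / 12 = 196

196


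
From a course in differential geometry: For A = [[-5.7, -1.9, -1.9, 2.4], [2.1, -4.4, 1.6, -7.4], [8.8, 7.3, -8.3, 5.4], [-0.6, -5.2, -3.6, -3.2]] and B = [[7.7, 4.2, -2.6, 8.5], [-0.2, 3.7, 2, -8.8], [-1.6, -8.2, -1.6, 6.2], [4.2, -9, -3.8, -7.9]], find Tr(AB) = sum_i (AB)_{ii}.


Tr(AB) = sum_i (AB)_{ii} where (AB)_{ii} = sum_k A_{ik} B_{ki}.
(AB)_{11} = -5.7*7.7 + -1.9*-0.2 + -1.9*-1.6 + 2.4*4.2 = -30.39
(AB)_{22} = 2.1*4.2 + -4.4*3.7 + 1.6*-8.2 + -7.4*-9 = 46.02
(AB)_{33} = 8.8*-2.6 + 7.3*2 + -8.3*-1.6 + 5.4*-3.8 = -15.52
(AB)_{44} = -0.6*8.5 + -5.2*-8.8 + -3.6*6.2 + -3.2*-7.9 = 43.62
Tr(AB) = -30.39 + 46.02 + -15.52 + 43.62 = 43.73

43.73


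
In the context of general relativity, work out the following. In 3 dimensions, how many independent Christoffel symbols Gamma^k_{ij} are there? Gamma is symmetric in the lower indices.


Christoffel symbols Gamma^k_{ij} are symmetric in i,j, so there are d * d(d+1)/2 independent symbols.
d = 3
d(d+1)/2 = 3 * 4 / 2 = 6
Total = 3 * 6 = 18

18
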